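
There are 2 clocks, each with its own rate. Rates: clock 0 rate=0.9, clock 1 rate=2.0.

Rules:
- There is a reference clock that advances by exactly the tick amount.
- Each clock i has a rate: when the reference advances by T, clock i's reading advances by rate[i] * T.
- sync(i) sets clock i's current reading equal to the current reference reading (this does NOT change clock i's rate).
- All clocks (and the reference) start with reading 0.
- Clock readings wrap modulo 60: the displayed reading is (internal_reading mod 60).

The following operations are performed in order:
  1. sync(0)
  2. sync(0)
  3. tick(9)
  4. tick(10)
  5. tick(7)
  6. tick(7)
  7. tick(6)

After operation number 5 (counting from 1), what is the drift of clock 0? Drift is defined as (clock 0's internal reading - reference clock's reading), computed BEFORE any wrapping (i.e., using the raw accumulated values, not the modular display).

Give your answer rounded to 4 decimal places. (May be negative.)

After op 1 sync(0): ref=0.0000 raw=[0.0000 0.0000]
After op 2 sync(0): ref=0.0000 raw=[0.0000 0.0000]
After op 3 tick(9): ref=9.0000 raw=[8.1000 18.0000]
After op 4 tick(10): ref=19.0000 raw=[17.1000 38.0000]
After op 5 tick(7): ref=26.0000 raw=[23.4000 52.0000]
Drift of clock 0 after op 5: 23.4000 - 26.0000 = -2.6000

Answer: -2.6000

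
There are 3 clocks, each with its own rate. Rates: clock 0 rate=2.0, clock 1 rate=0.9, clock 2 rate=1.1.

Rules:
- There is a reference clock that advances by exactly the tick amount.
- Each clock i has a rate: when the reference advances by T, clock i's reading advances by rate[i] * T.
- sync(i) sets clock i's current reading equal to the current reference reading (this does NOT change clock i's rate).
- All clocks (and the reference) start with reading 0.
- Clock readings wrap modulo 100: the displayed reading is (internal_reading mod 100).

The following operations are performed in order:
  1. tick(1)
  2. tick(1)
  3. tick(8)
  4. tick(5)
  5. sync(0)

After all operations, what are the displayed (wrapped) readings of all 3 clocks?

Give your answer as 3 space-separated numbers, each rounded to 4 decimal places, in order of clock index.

Answer: 15.0000 13.5000 16.5000

Derivation:
After op 1 tick(1): ref=1.0000 raw=[2.0000 0.9000 1.1000]
After op 2 tick(1): ref=2.0000 raw=[4.0000 1.8000 2.2000]
After op 3 tick(8): ref=10.0000 raw=[20.0000 9.0000 11.0000]
After op 4 tick(5): ref=15.0000 raw=[30.0000 13.5000 16.5000]
After op 5 sync(0): ref=15.0000 raw=[15.0000 13.5000 16.5000]
Wrap final raw readings (mod 100): 15.0000 mod 100 = 15.0000; 13.5000 mod 100 = 13.5000; 16.5000 mod 100 = 16.5000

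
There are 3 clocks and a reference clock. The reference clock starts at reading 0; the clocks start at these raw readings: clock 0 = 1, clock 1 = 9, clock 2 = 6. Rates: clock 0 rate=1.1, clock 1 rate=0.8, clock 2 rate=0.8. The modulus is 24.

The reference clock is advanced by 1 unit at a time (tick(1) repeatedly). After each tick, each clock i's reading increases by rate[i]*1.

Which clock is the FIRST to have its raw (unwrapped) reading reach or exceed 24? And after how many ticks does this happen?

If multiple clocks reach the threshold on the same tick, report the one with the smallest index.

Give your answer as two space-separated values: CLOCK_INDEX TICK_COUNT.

clock 0: start=1, rate=1.1, needs 24-1 = 23; ticks = ceil(23/1.1) = ceil(20.9091) = 21; reading at tick 21 = 1 + 1.1*21 = 24.1000
clock 1: start=9, rate=0.8, needs 24-9 = 15; ticks = ceil(15/0.8) = ceil(18.7500) = 19; reading at tick 19 = 9 + 0.8*19 = 24.2000
clock 2: start=6, rate=0.8, needs 24-6 = 18; ticks = ceil(18/0.8) = ceil(22.5000) = 23; reading at tick 23 = 6 + 0.8*23 = 24.4000
Minimum tick count = 19; winners = [1]; smallest index = 1

Answer: 1 19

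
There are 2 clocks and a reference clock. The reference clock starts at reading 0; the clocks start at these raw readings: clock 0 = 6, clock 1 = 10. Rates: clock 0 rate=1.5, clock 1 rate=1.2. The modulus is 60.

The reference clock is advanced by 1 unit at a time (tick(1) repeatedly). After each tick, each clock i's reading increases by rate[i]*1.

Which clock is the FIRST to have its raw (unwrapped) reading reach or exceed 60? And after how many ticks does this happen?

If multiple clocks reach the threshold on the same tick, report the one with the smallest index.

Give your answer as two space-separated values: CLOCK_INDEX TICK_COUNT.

clock 0: start=6, rate=1.5, needs 60-6 = 54; ticks = ceil(54/1.5) = ceil(36.0000) = 36; reading at tick 36 = 6 + 1.5*36 = 60.0000
clock 1: start=10, rate=1.2, needs 60-10 = 50; ticks = ceil(50/1.2) = ceil(41.6667) = 42; reading at tick 42 = 10 + 1.2*42 = 60.4000
Minimum tick count = 36; winners = [0]; smallest index = 0

Answer: 0 36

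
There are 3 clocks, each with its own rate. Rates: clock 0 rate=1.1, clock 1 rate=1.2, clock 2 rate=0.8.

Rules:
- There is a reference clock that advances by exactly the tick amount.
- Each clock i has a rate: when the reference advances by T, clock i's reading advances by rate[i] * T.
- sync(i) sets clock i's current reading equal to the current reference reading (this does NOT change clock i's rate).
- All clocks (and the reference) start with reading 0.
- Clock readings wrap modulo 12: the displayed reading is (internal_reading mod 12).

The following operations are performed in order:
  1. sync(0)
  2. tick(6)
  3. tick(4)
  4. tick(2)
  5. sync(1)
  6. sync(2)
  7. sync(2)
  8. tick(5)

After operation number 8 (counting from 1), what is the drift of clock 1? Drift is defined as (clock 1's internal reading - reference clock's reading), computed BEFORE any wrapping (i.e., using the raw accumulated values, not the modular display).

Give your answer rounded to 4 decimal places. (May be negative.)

After op 1 sync(0): ref=0.0000 raw=[0.0000 0.0000 0.0000]
After op 2 tick(6): ref=6.0000 raw=[6.6000 7.2000 4.8000]
After op 3 tick(4): ref=10.0000 raw=[11.0000 12.0000 8.0000]
After op 4 tick(2): ref=12.0000 raw=[13.2000 14.4000 9.6000]
After op 5 sync(1): ref=12.0000 raw=[13.2000 12.0000 9.6000]
After op 6 sync(2): ref=12.0000 raw=[13.2000 12.0000 12.0000]
After op 7 sync(2): ref=12.0000 raw=[13.2000 12.0000 12.0000]
After op 8 tick(5): ref=17.0000 raw=[18.7000 18.0000 16.0000]
Drift of clock 1 after op 8: 18.0000 - 17.0000 = 1.0000

Answer: 1.0000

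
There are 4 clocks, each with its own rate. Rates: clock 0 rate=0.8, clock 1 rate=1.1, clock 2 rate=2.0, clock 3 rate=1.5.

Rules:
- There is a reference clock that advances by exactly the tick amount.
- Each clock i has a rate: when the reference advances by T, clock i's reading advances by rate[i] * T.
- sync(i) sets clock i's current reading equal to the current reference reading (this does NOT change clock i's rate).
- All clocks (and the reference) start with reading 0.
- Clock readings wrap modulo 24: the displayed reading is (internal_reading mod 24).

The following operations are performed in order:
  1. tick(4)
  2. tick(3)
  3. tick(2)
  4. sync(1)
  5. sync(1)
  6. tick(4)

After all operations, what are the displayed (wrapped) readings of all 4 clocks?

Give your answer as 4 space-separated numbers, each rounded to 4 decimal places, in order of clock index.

After op 1 tick(4): ref=4.0000 raw=[3.2000 4.4000 8.0000 6.0000]
After op 2 tick(3): ref=7.0000 raw=[5.6000 7.7000 14.0000 10.5000]
After op 3 tick(2): ref=9.0000 raw=[7.2000 9.9000 18.0000 13.5000]
After op 4 sync(1): ref=9.0000 raw=[7.2000 9.0000 18.0000 13.5000]
After op 5 sync(1): ref=9.0000 raw=[7.2000 9.0000 18.0000 13.5000]
After op 6 tick(4): ref=13.0000 raw=[10.4000 13.4000 26.0000 19.5000]
Wrap final raw readings (mod 24): 10.4000 mod 24 = 10.4000; 13.4000 mod 24 = 13.4000; 26.0000 mod 24 = 2.0000; 19.5000 mod 24 = 19.5000

Answer: 10.4000 13.4000 2.0000 19.5000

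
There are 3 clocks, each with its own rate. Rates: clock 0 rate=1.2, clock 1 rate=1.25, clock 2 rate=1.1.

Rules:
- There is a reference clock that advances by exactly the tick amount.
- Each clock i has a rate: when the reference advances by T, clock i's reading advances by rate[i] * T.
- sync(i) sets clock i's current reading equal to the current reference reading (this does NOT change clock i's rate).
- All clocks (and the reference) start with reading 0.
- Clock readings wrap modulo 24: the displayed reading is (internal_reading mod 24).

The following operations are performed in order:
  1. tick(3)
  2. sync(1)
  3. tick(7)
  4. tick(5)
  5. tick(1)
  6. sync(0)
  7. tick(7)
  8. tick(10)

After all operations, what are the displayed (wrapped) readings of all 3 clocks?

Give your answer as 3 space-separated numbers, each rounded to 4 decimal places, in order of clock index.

After op 1 tick(3): ref=3.0000 raw=[3.6000 3.7500 3.3000]
After op 2 sync(1): ref=3.0000 raw=[3.6000 3.0000 3.3000]
After op 3 tick(7): ref=10.0000 raw=[12.0000 11.7500 11.0000]
After op 4 tick(5): ref=15.0000 raw=[18.0000 18.0000 16.5000]
After op 5 tick(1): ref=16.0000 raw=[19.2000 19.2500 17.6000]
After op 6 sync(0): ref=16.0000 raw=[16.0000 19.2500 17.6000]
After op 7 tick(7): ref=23.0000 raw=[24.4000 28.0000 25.3000]
After op 8 tick(10): ref=33.0000 raw=[36.4000 40.5000 36.3000]
Wrap final raw readings (mod 24): 36.4000 mod 24 = 12.4000; 40.5000 mod 24 = 16.5000; 36.3000 mod 24 = 12.3000

Answer: 12.4000 16.5000 12.3000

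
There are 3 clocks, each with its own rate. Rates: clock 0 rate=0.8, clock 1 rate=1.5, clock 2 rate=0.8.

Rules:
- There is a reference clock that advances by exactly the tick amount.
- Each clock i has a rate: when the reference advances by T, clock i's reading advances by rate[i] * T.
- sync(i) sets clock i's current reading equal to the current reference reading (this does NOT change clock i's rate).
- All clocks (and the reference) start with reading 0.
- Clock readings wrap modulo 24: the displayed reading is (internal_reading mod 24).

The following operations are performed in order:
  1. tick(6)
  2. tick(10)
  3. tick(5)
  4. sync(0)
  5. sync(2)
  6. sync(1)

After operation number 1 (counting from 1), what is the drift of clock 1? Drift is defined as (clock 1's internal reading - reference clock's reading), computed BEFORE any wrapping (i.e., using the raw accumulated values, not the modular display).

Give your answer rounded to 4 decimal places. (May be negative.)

After op 1 tick(6): ref=6.0000 raw=[4.8000 9.0000 4.8000]
Drift of clock 1 after op 1: 9.0000 - 6.0000 = 3.0000

Answer: 3.0000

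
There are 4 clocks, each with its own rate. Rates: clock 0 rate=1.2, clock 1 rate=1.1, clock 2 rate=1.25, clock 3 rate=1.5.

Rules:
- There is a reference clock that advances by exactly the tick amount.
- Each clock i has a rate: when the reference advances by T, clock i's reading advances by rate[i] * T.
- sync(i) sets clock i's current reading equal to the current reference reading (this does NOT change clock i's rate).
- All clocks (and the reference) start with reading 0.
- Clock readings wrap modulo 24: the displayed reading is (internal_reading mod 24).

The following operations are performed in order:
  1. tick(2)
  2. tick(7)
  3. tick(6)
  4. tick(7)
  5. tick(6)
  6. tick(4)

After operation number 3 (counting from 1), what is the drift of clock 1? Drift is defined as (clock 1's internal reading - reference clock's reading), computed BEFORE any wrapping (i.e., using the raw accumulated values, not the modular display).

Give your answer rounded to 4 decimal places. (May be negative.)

After op 1 tick(2): ref=2.0000 raw=[2.4000 2.2000 2.5000 3.0000]
After op 2 tick(7): ref=9.0000 raw=[10.8000 9.9000 11.2500 13.5000]
After op 3 tick(6): ref=15.0000 raw=[18.0000 16.5000 18.7500 22.5000]
Drift of clock 1 after op 3: 16.5000 - 15.0000 = 1.5000

Answer: 1.5000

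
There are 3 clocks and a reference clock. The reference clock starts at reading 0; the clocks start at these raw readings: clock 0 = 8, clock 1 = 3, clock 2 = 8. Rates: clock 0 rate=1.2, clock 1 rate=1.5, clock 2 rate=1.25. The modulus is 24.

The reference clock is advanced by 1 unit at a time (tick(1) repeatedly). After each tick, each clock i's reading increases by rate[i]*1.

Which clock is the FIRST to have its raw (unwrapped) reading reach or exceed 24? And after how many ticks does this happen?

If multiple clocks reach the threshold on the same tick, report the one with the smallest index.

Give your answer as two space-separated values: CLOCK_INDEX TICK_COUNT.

clock 0: start=8, rate=1.2, needs 24-8 = 16; ticks = ceil(16/1.2) = ceil(13.3333) = 14; reading at tick 14 = 8 + 1.2*14 = 24.8000
clock 1: start=3, rate=1.5, needs 24-3 = 21; ticks = ceil(21/1.5) = ceil(14.0000) = 14; reading at tick 14 = 3 + 1.5*14 = 24.0000
clock 2: start=8, rate=1.25, needs 24-8 = 16; ticks = ceil(16/1.25) = ceil(12.8000) = 13; reading at tick 13 = 8 + 1.25*13 = 24.2500
Minimum tick count = 13; winners = [2]; smallest index = 2

Answer: 2 13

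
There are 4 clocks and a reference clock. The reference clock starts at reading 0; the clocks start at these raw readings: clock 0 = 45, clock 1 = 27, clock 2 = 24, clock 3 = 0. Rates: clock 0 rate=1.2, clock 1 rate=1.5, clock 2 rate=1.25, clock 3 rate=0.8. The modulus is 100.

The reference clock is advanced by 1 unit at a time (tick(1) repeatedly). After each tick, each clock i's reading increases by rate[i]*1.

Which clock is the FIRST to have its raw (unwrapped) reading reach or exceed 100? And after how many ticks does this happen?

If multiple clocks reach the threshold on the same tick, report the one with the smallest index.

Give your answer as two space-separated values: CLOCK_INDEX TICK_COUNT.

Answer: 0 46

Derivation:
clock 0: start=45, rate=1.2, needs 100-45 = 55; ticks = ceil(55/1.2) = ceil(45.8333) = 46; reading at tick 46 = 45 + 1.2*46 = 100.2000
clock 1: start=27, rate=1.5, needs 100-27 = 73; ticks = ceil(73/1.5) = ceil(48.6667) = 49; reading at tick 49 = 27 + 1.5*49 = 100.5000
clock 2: start=24, rate=1.25, needs 100-24 = 76; ticks = ceil(76/1.25) = ceil(60.8000) = 61; reading at tick 61 = 24 + 1.25*61 = 100.2500
clock 3: start=0, rate=0.8, needs 100-0 = 100; ticks = ceil(100/0.8) = ceil(125.0000) = 125; reading at tick 125 = 0 + 0.8*125 = 100.0000
Minimum tick count = 46; winners = [0]; smallest index = 0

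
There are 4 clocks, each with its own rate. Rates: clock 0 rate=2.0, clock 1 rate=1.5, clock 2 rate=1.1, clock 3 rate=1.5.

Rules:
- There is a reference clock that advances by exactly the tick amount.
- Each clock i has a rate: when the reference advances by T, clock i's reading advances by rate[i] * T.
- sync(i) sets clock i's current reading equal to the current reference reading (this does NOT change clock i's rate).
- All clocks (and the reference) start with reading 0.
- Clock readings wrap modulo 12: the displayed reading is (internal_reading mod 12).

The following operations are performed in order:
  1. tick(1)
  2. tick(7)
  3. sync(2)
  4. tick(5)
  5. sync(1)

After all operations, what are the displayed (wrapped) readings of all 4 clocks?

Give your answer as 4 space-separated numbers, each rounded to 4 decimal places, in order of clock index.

Answer: 2.0000 1.0000 1.5000 7.5000

Derivation:
After op 1 tick(1): ref=1.0000 raw=[2.0000 1.5000 1.1000 1.5000]
After op 2 tick(7): ref=8.0000 raw=[16.0000 12.0000 8.8000 12.0000]
After op 3 sync(2): ref=8.0000 raw=[16.0000 12.0000 8.0000 12.0000]
After op 4 tick(5): ref=13.0000 raw=[26.0000 19.5000 13.5000 19.5000]
After op 5 sync(1): ref=13.0000 raw=[26.0000 13.0000 13.5000 19.5000]
Wrap final raw readings (mod 12): 26.0000 mod 12 = 2.0000; 13.0000 mod 12 = 1.0000; 13.5000 mod 12 = 1.5000; 19.5000 mod 12 = 7.5000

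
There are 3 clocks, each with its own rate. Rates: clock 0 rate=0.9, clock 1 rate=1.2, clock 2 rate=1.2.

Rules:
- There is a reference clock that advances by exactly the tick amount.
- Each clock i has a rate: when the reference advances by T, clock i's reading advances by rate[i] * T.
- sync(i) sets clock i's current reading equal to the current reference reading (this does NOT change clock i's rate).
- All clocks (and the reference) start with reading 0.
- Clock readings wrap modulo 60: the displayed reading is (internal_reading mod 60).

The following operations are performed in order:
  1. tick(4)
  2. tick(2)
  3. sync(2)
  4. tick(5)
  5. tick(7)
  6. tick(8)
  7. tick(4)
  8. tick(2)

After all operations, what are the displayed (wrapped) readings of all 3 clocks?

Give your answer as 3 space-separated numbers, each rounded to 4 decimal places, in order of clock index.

After op 1 tick(4): ref=4.0000 raw=[3.6000 4.8000 4.8000]
After op 2 tick(2): ref=6.0000 raw=[5.4000 7.2000 7.2000]
After op 3 sync(2): ref=6.0000 raw=[5.4000 7.2000 6.0000]
After op 4 tick(5): ref=11.0000 raw=[9.9000 13.2000 12.0000]
After op 5 tick(7): ref=18.0000 raw=[16.2000 21.6000 20.4000]
After op 6 tick(8): ref=26.0000 raw=[23.4000 31.2000 30.0000]
After op 7 tick(4): ref=30.0000 raw=[27.0000 36.0000 34.8000]
After op 8 tick(2): ref=32.0000 raw=[28.8000 38.4000 37.2000]
Wrap final raw readings (mod 60): 28.8000 mod 60 = 28.8000; 38.4000 mod 60 = 38.4000; 37.2000 mod 60 = 37.2000

Answer: 28.8000 38.4000 37.2000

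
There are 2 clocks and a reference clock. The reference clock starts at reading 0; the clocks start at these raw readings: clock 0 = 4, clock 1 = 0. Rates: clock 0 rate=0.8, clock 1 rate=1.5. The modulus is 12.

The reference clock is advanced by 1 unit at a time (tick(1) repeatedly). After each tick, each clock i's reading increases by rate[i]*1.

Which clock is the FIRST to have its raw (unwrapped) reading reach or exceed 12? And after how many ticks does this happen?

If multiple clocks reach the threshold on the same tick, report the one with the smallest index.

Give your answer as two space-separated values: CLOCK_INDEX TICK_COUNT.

Answer: 1 8

Derivation:
clock 0: start=4, rate=0.8, needs 12-4 = 8; ticks = ceil(8/0.8) = ceil(10.0000) = 10; reading at tick 10 = 4 + 0.8*10 = 12.0000
clock 1: start=0, rate=1.5, needs 12-0 = 12; ticks = ceil(12/1.5) = ceil(8.0000) = 8; reading at tick 8 = 0 + 1.5*8 = 12.0000
Minimum tick count = 8; winners = [1]; smallest index = 1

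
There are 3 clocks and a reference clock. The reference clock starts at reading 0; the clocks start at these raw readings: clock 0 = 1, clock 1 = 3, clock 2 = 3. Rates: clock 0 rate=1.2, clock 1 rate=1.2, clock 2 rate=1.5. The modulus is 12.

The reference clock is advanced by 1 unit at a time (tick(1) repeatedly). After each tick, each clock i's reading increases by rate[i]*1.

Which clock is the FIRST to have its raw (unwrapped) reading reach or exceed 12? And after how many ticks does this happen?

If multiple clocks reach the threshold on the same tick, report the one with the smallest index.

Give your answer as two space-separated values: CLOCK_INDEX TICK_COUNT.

Answer: 2 6

Derivation:
clock 0: start=1, rate=1.2, needs 12-1 = 11; ticks = ceil(11/1.2) = ceil(9.1667) = 10; reading at tick 10 = 1 + 1.2*10 = 13.0000
clock 1: start=3, rate=1.2, needs 12-3 = 9; ticks = ceil(9/1.2) = ceil(7.5000) = 8; reading at tick 8 = 3 + 1.2*8 = 12.6000
clock 2: start=3, rate=1.5, needs 12-3 = 9; ticks = ceil(9/1.5) = ceil(6.0000) = 6; reading at tick 6 = 3 + 1.5*6 = 12.0000
Minimum tick count = 6; winners = [2]; smallest index = 2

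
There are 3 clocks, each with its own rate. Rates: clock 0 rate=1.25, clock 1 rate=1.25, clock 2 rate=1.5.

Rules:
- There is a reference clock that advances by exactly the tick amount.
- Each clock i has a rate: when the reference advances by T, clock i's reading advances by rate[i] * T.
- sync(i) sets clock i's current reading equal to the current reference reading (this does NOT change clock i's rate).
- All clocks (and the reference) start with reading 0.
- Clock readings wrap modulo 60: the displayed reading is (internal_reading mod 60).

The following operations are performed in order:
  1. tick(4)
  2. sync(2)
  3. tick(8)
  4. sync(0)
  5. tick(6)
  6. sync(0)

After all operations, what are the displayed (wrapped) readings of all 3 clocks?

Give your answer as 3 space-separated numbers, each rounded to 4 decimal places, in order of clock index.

After op 1 tick(4): ref=4.0000 raw=[5.0000 5.0000 6.0000]
After op 2 sync(2): ref=4.0000 raw=[5.0000 5.0000 4.0000]
After op 3 tick(8): ref=12.0000 raw=[15.0000 15.0000 16.0000]
After op 4 sync(0): ref=12.0000 raw=[12.0000 15.0000 16.0000]
After op 5 tick(6): ref=18.0000 raw=[19.5000 22.5000 25.0000]
After op 6 sync(0): ref=18.0000 raw=[18.0000 22.5000 25.0000]
Wrap final raw readings (mod 60): 18.0000 mod 60 = 18.0000; 22.5000 mod 60 = 22.5000; 25.0000 mod 60 = 25.0000

Answer: 18.0000 22.5000 25.0000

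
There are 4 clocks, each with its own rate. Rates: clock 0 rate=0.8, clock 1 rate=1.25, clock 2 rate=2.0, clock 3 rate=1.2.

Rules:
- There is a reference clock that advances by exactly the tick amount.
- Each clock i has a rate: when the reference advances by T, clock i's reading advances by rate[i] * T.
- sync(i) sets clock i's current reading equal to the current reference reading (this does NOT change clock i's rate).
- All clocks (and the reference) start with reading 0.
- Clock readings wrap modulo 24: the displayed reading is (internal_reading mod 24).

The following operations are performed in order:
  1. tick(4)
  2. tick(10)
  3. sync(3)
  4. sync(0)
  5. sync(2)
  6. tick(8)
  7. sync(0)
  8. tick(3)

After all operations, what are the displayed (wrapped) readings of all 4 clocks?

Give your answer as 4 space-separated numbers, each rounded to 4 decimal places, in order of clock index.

Answer: 0.4000 7.2500 12.0000 3.2000

Derivation:
After op 1 tick(4): ref=4.0000 raw=[3.2000 5.0000 8.0000 4.8000]
After op 2 tick(10): ref=14.0000 raw=[11.2000 17.5000 28.0000 16.8000]
After op 3 sync(3): ref=14.0000 raw=[11.2000 17.5000 28.0000 14.0000]
After op 4 sync(0): ref=14.0000 raw=[14.0000 17.5000 28.0000 14.0000]
After op 5 sync(2): ref=14.0000 raw=[14.0000 17.5000 14.0000 14.0000]
After op 6 tick(8): ref=22.0000 raw=[20.4000 27.5000 30.0000 23.6000]
After op 7 sync(0): ref=22.0000 raw=[22.0000 27.5000 30.0000 23.6000]
After op 8 tick(3): ref=25.0000 raw=[24.4000 31.2500 36.0000 27.2000]
Wrap final raw readings (mod 24): 24.4000 mod 24 = 0.4000; 31.2500 mod 24 = 7.2500; 36.0000 mod 24 = 12.0000; 27.2000 mod 24 = 3.2000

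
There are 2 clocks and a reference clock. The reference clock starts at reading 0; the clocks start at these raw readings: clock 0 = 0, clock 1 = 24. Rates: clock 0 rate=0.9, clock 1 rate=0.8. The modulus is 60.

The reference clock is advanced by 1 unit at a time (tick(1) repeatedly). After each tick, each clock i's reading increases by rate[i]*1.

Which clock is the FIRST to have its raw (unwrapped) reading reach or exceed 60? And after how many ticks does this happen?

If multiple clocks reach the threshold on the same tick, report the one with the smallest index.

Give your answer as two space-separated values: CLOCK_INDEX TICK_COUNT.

clock 0: start=0, rate=0.9, needs 60-0 = 60; ticks = ceil(60/0.9) = ceil(66.6667) = 67; reading at tick 67 = 0 + 0.9*67 = 60.3000
clock 1: start=24, rate=0.8, needs 60-24 = 36; ticks = ceil(36/0.8) = ceil(45.0000) = 45; reading at tick 45 = 24 + 0.8*45 = 60.0000
Minimum tick count = 45; winners = [1]; smallest index = 1

Answer: 1 45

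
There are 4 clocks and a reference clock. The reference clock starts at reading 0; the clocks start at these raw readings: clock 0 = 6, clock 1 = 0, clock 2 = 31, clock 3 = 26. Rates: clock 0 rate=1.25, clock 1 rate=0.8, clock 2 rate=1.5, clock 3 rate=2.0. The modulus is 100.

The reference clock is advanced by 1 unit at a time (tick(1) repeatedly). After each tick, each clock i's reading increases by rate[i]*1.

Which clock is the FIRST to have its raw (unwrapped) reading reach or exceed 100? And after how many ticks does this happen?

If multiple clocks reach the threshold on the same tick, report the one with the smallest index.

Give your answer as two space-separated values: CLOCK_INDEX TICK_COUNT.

clock 0: start=6, rate=1.25, needs 100-6 = 94; ticks = ceil(94/1.25) = ceil(75.2000) = 76; reading at tick 76 = 6 + 1.25*76 = 101.0000
clock 1: start=0, rate=0.8, needs 100-0 = 100; ticks = ceil(100/0.8) = ceil(125.0000) = 125; reading at tick 125 = 0 + 0.8*125 = 100.0000
clock 2: start=31, rate=1.5, needs 100-31 = 69; ticks = ceil(69/1.5) = ceil(46.0000) = 46; reading at tick 46 = 31 + 1.5*46 = 100.0000
clock 3: start=26, rate=2.0, needs 100-26 = 74; ticks = ceil(74/2.0) = ceil(37.0000) = 37; reading at tick 37 = 26 + 2.0*37 = 100.0000
Minimum tick count = 37; winners = [3]; smallest index = 3

Answer: 3 37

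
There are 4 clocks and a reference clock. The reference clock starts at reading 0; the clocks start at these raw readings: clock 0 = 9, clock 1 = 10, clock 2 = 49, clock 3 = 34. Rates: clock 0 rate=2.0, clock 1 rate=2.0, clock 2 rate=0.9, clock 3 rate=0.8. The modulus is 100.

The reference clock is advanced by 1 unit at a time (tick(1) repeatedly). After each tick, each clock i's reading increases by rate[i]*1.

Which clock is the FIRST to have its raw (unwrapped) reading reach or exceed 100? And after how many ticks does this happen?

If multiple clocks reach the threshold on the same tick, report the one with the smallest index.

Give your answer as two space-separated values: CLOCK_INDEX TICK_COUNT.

clock 0: start=9, rate=2.0, needs 100-9 = 91; ticks = ceil(91/2.0) = ceil(45.5000) = 46; reading at tick 46 = 9 + 2.0*46 = 101.0000
clock 1: start=10, rate=2.0, needs 100-10 = 90; ticks = ceil(90/2.0) = ceil(45.0000) = 45; reading at tick 45 = 10 + 2.0*45 = 100.0000
clock 2: start=49, rate=0.9, needs 100-49 = 51; ticks = ceil(51/0.9) = ceil(56.6667) = 57; reading at tick 57 = 49 + 0.9*57 = 100.3000
clock 3: start=34, rate=0.8, needs 100-34 = 66; ticks = ceil(66/0.8) = ceil(82.5000) = 83; reading at tick 83 = 34 + 0.8*83 = 100.4000
Minimum tick count = 45; winners = [1]; smallest index = 1

Answer: 1 45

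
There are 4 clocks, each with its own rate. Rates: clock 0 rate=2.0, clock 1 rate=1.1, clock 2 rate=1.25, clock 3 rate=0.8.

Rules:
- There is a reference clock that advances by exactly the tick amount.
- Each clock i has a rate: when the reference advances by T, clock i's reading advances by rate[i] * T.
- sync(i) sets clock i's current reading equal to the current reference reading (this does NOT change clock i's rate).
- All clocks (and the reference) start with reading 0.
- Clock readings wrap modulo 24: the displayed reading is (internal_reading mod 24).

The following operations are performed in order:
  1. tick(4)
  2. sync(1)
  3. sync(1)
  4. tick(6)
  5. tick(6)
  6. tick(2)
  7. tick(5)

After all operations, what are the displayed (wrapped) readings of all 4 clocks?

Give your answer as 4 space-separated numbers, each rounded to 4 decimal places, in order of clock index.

Answer: 22.0000 0.9000 4.7500 18.4000

Derivation:
After op 1 tick(4): ref=4.0000 raw=[8.0000 4.4000 5.0000 3.2000]
After op 2 sync(1): ref=4.0000 raw=[8.0000 4.0000 5.0000 3.2000]
After op 3 sync(1): ref=4.0000 raw=[8.0000 4.0000 5.0000 3.2000]
After op 4 tick(6): ref=10.0000 raw=[20.0000 10.6000 12.5000 8.0000]
After op 5 tick(6): ref=16.0000 raw=[32.0000 17.2000 20.0000 12.8000]
After op 6 tick(2): ref=18.0000 raw=[36.0000 19.4000 22.5000 14.4000]
After op 7 tick(5): ref=23.0000 raw=[46.0000 24.9000 28.7500 18.4000]
Wrap final raw readings (mod 24): 46.0000 mod 24 = 22.0000; 24.9000 mod 24 = 0.9000; 28.7500 mod 24 = 4.7500; 18.4000 mod 24 = 18.4000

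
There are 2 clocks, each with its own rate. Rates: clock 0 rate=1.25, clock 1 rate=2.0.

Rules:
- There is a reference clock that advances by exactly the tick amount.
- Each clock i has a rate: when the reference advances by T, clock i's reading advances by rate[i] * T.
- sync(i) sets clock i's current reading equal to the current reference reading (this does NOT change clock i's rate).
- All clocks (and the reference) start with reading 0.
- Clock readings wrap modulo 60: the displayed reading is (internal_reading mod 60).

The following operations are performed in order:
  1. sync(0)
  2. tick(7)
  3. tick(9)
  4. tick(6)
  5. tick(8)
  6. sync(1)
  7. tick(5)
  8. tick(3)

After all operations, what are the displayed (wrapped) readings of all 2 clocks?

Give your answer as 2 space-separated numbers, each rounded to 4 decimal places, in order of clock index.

Answer: 47.5000 46.0000

Derivation:
After op 1 sync(0): ref=0.0000 raw=[0.0000 0.0000]
After op 2 tick(7): ref=7.0000 raw=[8.7500 14.0000]
After op 3 tick(9): ref=16.0000 raw=[20.0000 32.0000]
After op 4 tick(6): ref=22.0000 raw=[27.5000 44.0000]
After op 5 tick(8): ref=30.0000 raw=[37.5000 60.0000]
After op 6 sync(1): ref=30.0000 raw=[37.5000 30.0000]
After op 7 tick(5): ref=35.0000 raw=[43.7500 40.0000]
After op 8 tick(3): ref=38.0000 raw=[47.5000 46.0000]
Wrap final raw readings (mod 60): 47.5000 mod 60 = 47.5000; 46.0000 mod 60 = 46.0000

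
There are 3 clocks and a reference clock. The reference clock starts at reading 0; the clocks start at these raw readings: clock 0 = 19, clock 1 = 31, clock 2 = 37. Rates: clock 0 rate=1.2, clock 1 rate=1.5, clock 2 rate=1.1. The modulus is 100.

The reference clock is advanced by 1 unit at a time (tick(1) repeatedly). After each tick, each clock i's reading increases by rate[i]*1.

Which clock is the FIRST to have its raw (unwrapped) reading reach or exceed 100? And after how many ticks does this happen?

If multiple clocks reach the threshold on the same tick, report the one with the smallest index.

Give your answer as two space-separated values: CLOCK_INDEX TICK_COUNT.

Answer: 1 46

Derivation:
clock 0: start=19, rate=1.2, needs 100-19 = 81; ticks = ceil(81/1.2) = ceil(67.5000) = 68; reading at tick 68 = 19 + 1.2*68 = 100.6000
clock 1: start=31, rate=1.5, needs 100-31 = 69; ticks = ceil(69/1.5) = ceil(46.0000) = 46; reading at tick 46 = 31 + 1.5*46 = 100.0000
clock 2: start=37, rate=1.1, needs 100-37 = 63; ticks = ceil(63/1.1) = ceil(57.2727) = 58; reading at tick 58 = 37 + 1.1*58 = 100.8000
Minimum tick count = 46; winners = [1]; smallest index = 1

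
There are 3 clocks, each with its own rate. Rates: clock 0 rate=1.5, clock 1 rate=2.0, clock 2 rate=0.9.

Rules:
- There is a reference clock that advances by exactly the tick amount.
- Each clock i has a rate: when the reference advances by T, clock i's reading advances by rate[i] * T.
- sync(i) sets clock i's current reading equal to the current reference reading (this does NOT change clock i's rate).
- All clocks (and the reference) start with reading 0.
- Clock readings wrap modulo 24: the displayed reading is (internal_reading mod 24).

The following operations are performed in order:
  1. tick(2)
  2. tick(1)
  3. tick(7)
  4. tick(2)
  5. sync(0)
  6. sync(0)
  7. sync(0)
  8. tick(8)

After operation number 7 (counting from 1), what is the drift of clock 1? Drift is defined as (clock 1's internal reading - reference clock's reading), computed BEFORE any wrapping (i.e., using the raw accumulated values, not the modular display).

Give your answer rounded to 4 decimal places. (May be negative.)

Answer: 12.0000

Derivation:
After op 1 tick(2): ref=2.0000 raw=[3.0000 4.0000 1.8000]
After op 2 tick(1): ref=3.0000 raw=[4.5000 6.0000 2.7000]
After op 3 tick(7): ref=10.0000 raw=[15.0000 20.0000 9.0000]
After op 4 tick(2): ref=12.0000 raw=[18.0000 24.0000 10.8000]
After op 5 sync(0): ref=12.0000 raw=[12.0000 24.0000 10.8000]
After op 6 sync(0): ref=12.0000 raw=[12.0000 24.0000 10.8000]
After op 7 sync(0): ref=12.0000 raw=[12.0000 24.0000 10.8000]
Drift of clock 1 after op 7: 24.0000 - 12.0000 = 12.0000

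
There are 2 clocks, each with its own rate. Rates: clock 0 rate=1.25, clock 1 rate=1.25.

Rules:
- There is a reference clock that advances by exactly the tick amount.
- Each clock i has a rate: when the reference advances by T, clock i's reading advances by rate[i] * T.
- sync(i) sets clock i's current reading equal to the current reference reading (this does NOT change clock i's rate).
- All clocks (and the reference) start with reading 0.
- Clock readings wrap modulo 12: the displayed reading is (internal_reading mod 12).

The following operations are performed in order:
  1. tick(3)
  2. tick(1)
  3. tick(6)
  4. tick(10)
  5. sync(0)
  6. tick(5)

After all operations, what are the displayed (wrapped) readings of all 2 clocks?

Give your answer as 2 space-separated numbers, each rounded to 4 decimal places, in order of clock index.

After op 1 tick(3): ref=3.0000 raw=[3.7500 3.7500]
After op 2 tick(1): ref=4.0000 raw=[5.0000 5.0000]
After op 3 tick(6): ref=10.0000 raw=[12.5000 12.5000]
After op 4 tick(10): ref=20.0000 raw=[25.0000 25.0000]
After op 5 sync(0): ref=20.0000 raw=[20.0000 25.0000]
After op 6 tick(5): ref=25.0000 raw=[26.2500 31.2500]
Wrap final raw readings (mod 12): 26.2500 mod 12 = 2.2500; 31.2500 mod 12 = 7.2500

Answer: 2.2500 7.2500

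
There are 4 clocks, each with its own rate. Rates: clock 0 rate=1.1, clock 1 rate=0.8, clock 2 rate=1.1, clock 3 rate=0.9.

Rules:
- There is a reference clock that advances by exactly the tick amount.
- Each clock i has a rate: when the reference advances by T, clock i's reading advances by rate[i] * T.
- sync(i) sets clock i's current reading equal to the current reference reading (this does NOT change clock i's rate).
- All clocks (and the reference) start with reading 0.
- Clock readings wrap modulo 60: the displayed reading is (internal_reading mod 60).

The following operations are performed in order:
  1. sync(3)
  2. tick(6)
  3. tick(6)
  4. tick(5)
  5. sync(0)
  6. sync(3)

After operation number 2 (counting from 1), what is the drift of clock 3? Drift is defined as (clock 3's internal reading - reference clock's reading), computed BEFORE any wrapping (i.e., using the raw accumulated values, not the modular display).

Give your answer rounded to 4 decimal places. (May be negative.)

Answer: -0.6000

Derivation:
After op 1 sync(3): ref=0.0000 raw=[0.0000 0.0000 0.0000 0.0000]
After op 2 tick(6): ref=6.0000 raw=[6.6000 4.8000 6.6000 5.4000]
Drift of clock 3 after op 2: 5.4000 - 6.0000 = -0.6000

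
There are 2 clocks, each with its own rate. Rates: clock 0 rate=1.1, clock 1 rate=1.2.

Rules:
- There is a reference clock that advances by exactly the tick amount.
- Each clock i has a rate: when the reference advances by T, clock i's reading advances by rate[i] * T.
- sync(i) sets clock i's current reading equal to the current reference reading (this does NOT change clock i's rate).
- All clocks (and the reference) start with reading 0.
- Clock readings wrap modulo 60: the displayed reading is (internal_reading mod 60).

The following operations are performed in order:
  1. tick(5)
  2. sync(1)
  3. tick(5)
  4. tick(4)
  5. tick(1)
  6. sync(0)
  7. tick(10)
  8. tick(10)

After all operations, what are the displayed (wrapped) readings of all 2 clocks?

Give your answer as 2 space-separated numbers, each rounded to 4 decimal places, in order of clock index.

After op 1 tick(5): ref=5.0000 raw=[5.5000 6.0000]
After op 2 sync(1): ref=5.0000 raw=[5.5000 5.0000]
After op 3 tick(5): ref=10.0000 raw=[11.0000 11.0000]
After op 4 tick(4): ref=14.0000 raw=[15.4000 15.8000]
After op 5 tick(1): ref=15.0000 raw=[16.5000 17.0000]
After op 6 sync(0): ref=15.0000 raw=[15.0000 17.0000]
After op 7 tick(10): ref=25.0000 raw=[26.0000 29.0000]
After op 8 tick(10): ref=35.0000 raw=[37.0000 41.0000]
Wrap final raw readings (mod 60): 37.0000 mod 60 = 37.0000; 41.0000 mod 60 = 41.0000

Answer: 37.0000 41.0000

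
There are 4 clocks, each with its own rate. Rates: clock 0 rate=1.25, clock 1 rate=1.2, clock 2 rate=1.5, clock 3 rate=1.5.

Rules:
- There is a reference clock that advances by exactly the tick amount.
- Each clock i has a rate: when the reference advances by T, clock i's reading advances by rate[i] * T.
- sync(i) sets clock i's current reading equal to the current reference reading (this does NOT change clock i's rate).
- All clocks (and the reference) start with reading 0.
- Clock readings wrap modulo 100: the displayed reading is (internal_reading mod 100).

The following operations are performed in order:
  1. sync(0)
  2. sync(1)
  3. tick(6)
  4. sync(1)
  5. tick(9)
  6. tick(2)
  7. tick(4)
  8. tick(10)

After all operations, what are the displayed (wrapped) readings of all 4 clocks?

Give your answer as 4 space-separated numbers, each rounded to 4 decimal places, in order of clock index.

Answer: 38.7500 36.0000 46.5000 46.5000

Derivation:
After op 1 sync(0): ref=0.0000 raw=[0.0000 0.0000 0.0000 0.0000]
After op 2 sync(1): ref=0.0000 raw=[0.0000 0.0000 0.0000 0.0000]
After op 3 tick(6): ref=6.0000 raw=[7.5000 7.2000 9.0000 9.0000]
After op 4 sync(1): ref=6.0000 raw=[7.5000 6.0000 9.0000 9.0000]
After op 5 tick(9): ref=15.0000 raw=[18.7500 16.8000 22.5000 22.5000]
After op 6 tick(2): ref=17.0000 raw=[21.2500 19.2000 25.5000 25.5000]
After op 7 tick(4): ref=21.0000 raw=[26.2500 24.0000 31.5000 31.5000]
After op 8 tick(10): ref=31.0000 raw=[38.7500 36.0000 46.5000 46.5000]
Wrap final raw readings (mod 100): 38.7500 mod 100 = 38.7500; 36.0000 mod 100 = 36.0000; 46.5000 mod 100 = 46.5000; 46.5000 mod 100 = 46.5000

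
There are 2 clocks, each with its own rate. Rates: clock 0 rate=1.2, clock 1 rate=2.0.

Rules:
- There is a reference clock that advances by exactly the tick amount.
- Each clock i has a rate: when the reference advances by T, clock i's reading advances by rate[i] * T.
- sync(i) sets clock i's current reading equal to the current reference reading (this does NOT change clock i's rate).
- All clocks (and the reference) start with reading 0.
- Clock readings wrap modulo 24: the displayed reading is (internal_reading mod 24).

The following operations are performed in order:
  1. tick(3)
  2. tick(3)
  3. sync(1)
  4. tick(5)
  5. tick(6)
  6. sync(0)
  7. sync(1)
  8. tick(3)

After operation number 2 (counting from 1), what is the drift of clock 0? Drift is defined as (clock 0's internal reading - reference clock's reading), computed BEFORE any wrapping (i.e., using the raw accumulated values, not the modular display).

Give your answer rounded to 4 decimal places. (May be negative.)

Answer: 1.2000

Derivation:
After op 1 tick(3): ref=3.0000 raw=[3.6000 6.0000]
After op 2 tick(3): ref=6.0000 raw=[7.2000 12.0000]
Drift of clock 0 after op 2: 7.2000 - 6.0000 = 1.2000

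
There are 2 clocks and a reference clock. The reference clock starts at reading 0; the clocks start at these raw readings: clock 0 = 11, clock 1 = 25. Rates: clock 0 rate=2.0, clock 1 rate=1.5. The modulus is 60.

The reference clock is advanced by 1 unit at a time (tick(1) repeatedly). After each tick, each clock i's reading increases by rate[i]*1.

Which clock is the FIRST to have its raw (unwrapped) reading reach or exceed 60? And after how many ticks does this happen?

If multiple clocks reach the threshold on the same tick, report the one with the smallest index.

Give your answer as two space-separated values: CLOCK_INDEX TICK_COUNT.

Answer: 1 24

Derivation:
clock 0: start=11, rate=2.0, needs 60-11 = 49; ticks = ceil(49/2.0) = ceil(24.5000) = 25; reading at tick 25 = 11 + 2.0*25 = 61.0000
clock 1: start=25, rate=1.5, needs 60-25 = 35; ticks = ceil(35/1.5) = ceil(23.3333) = 24; reading at tick 24 = 25 + 1.5*24 = 61.0000
Minimum tick count = 24; winners = [1]; smallest index = 1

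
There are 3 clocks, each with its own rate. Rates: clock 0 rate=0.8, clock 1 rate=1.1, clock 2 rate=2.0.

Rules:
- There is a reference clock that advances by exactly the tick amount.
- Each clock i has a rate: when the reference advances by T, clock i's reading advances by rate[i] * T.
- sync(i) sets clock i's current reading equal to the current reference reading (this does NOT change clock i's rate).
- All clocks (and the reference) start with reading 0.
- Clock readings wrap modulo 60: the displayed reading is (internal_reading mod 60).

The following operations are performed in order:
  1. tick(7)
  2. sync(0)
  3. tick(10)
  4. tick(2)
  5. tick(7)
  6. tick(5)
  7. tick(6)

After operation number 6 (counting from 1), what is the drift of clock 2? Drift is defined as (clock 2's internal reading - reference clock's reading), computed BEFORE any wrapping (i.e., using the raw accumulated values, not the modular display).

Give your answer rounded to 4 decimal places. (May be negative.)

After op 1 tick(7): ref=7.0000 raw=[5.6000 7.7000 14.0000]
After op 2 sync(0): ref=7.0000 raw=[7.0000 7.7000 14.0000]
After op 3 tick(10): ref=17.0000 raw=[15.0000 18.7000 34.0000]
After op 4 tick(2): ref=19.0000 raw=[16.6000 20.9000 38.0000]
After op 5 tick(7): ref=26.0000 raw=[22.2000 28.6000 52.0000]
After op 6 tick(5): ref=31.0000 raw=[26.2000 34.1000 62.0000]
Drift of clock 2 after op 6: 62.0000 - 31.0000 = 31.0000

Answer: 31.0000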